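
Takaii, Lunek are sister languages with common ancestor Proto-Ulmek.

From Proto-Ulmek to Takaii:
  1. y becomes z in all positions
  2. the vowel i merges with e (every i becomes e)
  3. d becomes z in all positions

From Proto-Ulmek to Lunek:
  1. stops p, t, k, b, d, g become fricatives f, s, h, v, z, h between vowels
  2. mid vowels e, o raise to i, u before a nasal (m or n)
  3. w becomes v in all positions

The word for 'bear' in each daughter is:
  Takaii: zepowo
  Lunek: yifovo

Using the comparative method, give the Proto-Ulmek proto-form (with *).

Position 1: Takaii has z, Lunek has y. Lunek preserves y here (none of its changes turn any other segment into y), so the proto-segment is *y.
Position 3: Takaii has p, Lunek has f. Takaii preserves p here (none of its changes turn any other segment into p), so the proto-segment is *p.
Position 5: Takaii has w, Lunek has v. Takaii preserves w here (none of its changes turn any other segment into w), so the proto-segment is *w.
Continuing position by position gives *yipowo; check it forward:
Takaii: *yipowo > zipowo > zepowo  (by unconditioned shift, vowel merger)
Lunek: *yipowo > yifowo > yifovo  (by intervocalic lenition, unconditioned shift)
Only *yipowo yields all of Takaii zepowo, Lunek yifovo.

*yipowo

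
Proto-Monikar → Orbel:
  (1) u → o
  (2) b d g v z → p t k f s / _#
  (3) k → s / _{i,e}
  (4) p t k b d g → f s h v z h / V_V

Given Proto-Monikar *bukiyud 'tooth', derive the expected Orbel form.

Orbel: *bukiyud
  bukiyud → bokiyod   [vowel merger]
  bokiyod → bokiyot   [final devoicing]
  bokiyot → bosiyot   [palatalisation]
  bosiyot (rule 4 does not apply)
  giving Orbel bosiyot.

bosiyot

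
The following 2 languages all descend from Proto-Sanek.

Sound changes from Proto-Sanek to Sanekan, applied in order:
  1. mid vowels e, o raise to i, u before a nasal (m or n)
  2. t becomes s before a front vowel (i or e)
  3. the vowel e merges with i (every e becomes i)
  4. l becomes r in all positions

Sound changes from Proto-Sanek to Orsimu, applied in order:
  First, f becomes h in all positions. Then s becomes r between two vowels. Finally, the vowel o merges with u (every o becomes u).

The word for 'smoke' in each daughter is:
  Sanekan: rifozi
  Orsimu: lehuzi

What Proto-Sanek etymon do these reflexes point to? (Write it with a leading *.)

Position 3: Sanekan has f, Orsimu has h. Sanekan preserves f here (none of its changes turn any other segment into f), so the proto-segment is *f.
Position 2: Sanekan has i, Orsimu has e. Orsimu preserves e here (none of its changes turn any other segment into e), so the proto-segment is *e.
Position 4: Sanekan has o, Orsimu has u. Sanekan preserves o here (none of its changes turn any other segment into o), so the proto-segment is *o.
Verify the candidate proto-form against each daughter:
Sanekan: *lefozi > lifozi > rifozi  (by vowel merger, unconditioned shift)
Orsimu: start from *lefozi.
  rule 1 (unconditioned shift): lefozi → lehozi
  rule 2: no change — lehozi
  rule 3 (vowel merger): lehozi → lehuzi
  ⇒ Orsimu lehuzi
Only *lefozi yields all of Sanekan rifozi, Orsimu lehuzi.

*lefozi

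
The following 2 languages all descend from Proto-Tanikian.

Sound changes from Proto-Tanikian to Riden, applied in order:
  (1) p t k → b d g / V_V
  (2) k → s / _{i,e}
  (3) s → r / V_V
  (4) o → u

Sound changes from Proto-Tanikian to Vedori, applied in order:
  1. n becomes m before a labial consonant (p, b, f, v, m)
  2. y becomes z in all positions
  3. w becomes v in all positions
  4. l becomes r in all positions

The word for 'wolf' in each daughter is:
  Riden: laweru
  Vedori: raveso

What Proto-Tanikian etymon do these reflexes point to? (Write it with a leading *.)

*laweso

Position 1: Riden has l, Vedori has r. Riden preserves l here (none of its changes turn any other segment into l), so the proto-segment is *l.
Position 3: Riden has w, Vedori has v. Riden preserves w here (none of its changes turn any other segment into w), so the proto-segment is *w.
Position 5: Riden has r, Vedori has s. Vedori preserves s here (none of its changes turn any other segment into s), so the proto-segment is *s.
Continuing position by position gives *laweso; check it forward:
Riden: *laweso
  laweso (rule 1 does not apply)
  laweso (rule 2 does not apply)
  laweso → lawero   [rhotacism]
  lawero → laweru   [vowel merger]
  giving Riden laweru.
Vedori: start from *laweso.
  rule 1: no change — laweso
  rule 2: no change — laweso
  rule 3 (unconditioned shift): laweso → laveso
  rule 4 (unconditioned shift): laveso → raveso
  ⇒ Vedori raveso
No other proto-form is consistent with every reflex, so the reconstruction is *laweso.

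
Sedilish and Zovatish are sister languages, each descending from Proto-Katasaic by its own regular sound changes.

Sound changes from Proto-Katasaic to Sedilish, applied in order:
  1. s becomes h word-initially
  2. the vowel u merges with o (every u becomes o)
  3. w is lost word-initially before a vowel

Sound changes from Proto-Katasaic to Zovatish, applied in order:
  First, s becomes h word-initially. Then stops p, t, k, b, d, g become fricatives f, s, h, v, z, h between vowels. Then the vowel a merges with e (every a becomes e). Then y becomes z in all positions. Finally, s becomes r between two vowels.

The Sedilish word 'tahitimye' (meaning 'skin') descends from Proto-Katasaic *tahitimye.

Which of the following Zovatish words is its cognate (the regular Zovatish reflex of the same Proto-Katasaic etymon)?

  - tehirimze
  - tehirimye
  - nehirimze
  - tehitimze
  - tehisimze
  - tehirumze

Zovatish: *tahitimye
  tahitimye (rule 1 does not apply)
  tahitimye → tahisimye   [intervocalic lenition]
  tahisimye → tehisimye   [vowel merger]
  tehisimye → tehisimze   [unconditioned shift]
  tehisimze → tehirimze   [rhotacism]
  giving Zovatish tehirimze.
Only 'tehirimze' matches the regular Zovatish development of *tahitimye.

tehirimze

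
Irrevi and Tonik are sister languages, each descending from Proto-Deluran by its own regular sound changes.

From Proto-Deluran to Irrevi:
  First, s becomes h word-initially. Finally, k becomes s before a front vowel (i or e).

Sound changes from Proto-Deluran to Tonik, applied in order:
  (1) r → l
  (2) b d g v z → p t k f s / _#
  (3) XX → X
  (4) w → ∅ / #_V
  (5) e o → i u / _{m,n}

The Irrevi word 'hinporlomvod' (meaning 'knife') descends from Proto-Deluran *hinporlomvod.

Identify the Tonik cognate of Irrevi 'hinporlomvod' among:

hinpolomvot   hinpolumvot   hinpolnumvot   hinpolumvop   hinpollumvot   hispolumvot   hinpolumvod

Tonik: *hinporlomvod > hinpollomvod > hinpollomvot > hinpolomvot > hinpolumvot  (by unconditioned shift, final devoicing, degemination, pre-nasal raising)

hinpolumvot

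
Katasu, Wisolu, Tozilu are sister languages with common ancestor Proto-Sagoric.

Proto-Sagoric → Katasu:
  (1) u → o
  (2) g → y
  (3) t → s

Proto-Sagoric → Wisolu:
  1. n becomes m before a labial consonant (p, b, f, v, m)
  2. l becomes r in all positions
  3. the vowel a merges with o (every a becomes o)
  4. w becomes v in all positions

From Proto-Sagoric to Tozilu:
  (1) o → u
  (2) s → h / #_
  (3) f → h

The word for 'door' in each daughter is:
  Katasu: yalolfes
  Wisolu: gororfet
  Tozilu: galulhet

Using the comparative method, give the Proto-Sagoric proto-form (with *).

*galolfet

Position 4: Katasu has o, Wisolu has o, Tozilu has u. Taking the neighbouring segments as reconstructed: Katasu o could go back to *o or *u; Wisolu o could go back to *a or *o; Tozilu u could go back to *o or *u — the one source consistent with every daughter is *o.
Position 8: Katasu has s, Wisolu has t, Tozilu has t. Wisolu preserves t here (none of its changes turn any other segment into t), so the proto-segment is *t.
Position 3: Katasu has l, Wisolu has r, Tozilu has l. Katasu preserves l here (none of its changes turn any other segment into l), so the proto-segment is *l.
Verify the candidate proto-form against each daughter:
Katasu: start from *galolfet.
  rule 1: no change — galolfet
  rule 2 (unconditioned shift): galolfet → yalolfet
  rule 3 (unconditioned shift): yalolfet → yalolfes
  ⇒ Katasu yalolfes
Wisolu: *galolfet > garorfet > gororfet  (by unconditioned shift, vowel merger)
Tozilu: start from *galolfet.
  rule 1 (vowel merger): galolfet → galulfet
  rule 2: no change — galulfet
  rule 3 (unconditioned shift): galulfet → galulhet
  ⇒ Tozilu galulhet
Only *galolfet yields all of Katasu yalolfes, Wisolu gororfet, Tozilu galulhet.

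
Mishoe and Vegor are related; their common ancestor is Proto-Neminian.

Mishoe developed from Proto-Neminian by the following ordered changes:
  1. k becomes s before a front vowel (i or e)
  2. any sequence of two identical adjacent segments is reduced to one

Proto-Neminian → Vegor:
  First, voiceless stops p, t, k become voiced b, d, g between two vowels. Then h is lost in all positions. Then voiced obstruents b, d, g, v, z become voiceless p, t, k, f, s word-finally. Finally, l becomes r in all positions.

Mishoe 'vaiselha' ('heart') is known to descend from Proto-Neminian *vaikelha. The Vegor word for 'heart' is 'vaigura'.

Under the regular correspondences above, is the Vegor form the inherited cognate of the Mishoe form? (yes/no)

Derive the expected Vegor reflex of *vaikelha:
Vegor: *vaikelha
  vaikelha → vaigelha   [intervocalic voicing]
  vaigelha → vaigela   [h-loss]
  vaigela (rule 3 does not apply)
  vaigela → vaigera   [unconditioned shift]
  giving Vegor vaigera.
The regular Vegor reflex would be 'vaigera', but the attested form is 'vaigura'. The correspondence is irregular, so they are not cognates (the Vegor form has a different source).

no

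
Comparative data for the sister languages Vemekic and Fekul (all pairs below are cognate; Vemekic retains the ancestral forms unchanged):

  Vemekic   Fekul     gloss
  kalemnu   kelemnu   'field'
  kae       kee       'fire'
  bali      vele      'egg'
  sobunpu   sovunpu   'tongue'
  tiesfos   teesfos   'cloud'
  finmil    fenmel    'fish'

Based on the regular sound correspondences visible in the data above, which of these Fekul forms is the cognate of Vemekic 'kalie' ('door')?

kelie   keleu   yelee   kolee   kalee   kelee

kalemnu ~ kelemnu, bali ~ vele — Vemekic a corresponds to Fekul e after a consonant, before a consonant other than r, m, n, p, b, f, v.
tiesfos ~ teesfos — Vemekic i corresponds to Fekul e after a consonant, before a front vowel.
Applying these to Vemekic 'kalie':
  kalie → kelie   (a→e after a consonant, before a consonant other than r, m, n, p, b, f, v)
  kelie → kelee   (i→e after a consonant, before a front vowel)
So the Fekul cognate is 'kelee'.

kelee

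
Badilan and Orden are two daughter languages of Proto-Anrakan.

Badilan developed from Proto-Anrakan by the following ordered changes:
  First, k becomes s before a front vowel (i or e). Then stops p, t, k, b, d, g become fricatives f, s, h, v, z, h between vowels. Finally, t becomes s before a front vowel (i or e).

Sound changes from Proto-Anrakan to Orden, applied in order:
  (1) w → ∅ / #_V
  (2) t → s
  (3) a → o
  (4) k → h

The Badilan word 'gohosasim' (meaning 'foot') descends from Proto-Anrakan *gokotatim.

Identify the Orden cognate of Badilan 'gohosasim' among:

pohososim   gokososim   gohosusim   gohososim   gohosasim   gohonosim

Orden: *gokotatim > gokosasim > gokososim > gohososim  (by unconditioned shift, vowel merger, unconditioned shift)

gohososim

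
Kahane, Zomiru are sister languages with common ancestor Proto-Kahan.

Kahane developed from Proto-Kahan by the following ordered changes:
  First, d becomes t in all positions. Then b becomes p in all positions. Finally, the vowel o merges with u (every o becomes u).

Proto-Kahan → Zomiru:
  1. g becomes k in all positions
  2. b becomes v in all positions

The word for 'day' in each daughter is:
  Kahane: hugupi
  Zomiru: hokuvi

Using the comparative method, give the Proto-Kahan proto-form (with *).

Position 2: Kahane has u, Zomiru has o. Zomiru preserves o here (none of its changes turn any other segment into o), so the proto-segment is *o.
Position 3: Kahane has g, Zomiru has k. Kahane preserves g here (none of its changes turn any other segment into g), so the proto-segment is *g.
Continuing position by position gives *hogubi; check it forward:
Kahane: *hogubi > hogupi > hugupi  (by unconditioned shift, vowel merger)
Zomiru: *hogubi
  hogubi → hokubi   [unconditioned shift]
  hokubi → hokuvi   [unconditioned shift]
  giving Zomiru hokuvi.
Only *hogubi yields all of Kahane hugupi, Zomiru hokuvi.

*hogubi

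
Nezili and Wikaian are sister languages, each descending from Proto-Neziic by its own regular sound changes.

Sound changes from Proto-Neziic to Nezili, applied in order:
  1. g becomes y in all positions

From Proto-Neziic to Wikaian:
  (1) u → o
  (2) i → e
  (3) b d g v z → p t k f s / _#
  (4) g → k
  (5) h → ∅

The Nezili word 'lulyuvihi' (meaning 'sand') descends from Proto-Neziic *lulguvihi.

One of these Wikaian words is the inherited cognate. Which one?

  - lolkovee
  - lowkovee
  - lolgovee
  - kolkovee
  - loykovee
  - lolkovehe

Wikaian: *lulguvihi
  lulguvihi → lolgovihi   [vowel merger]
  lolgovihi → lolgovehe   [vowel merger]
  lolgovehe (rule 3 does not apply)
  lolgovehe → lolkovehe   [unconditioned shift]
  lolkovehe → lolkovee   [h-loss]
  giving Wikaian lolkovee.
Only 'lolkovee' matches the regular Wikaian development of *lulguvihi.

lolkovee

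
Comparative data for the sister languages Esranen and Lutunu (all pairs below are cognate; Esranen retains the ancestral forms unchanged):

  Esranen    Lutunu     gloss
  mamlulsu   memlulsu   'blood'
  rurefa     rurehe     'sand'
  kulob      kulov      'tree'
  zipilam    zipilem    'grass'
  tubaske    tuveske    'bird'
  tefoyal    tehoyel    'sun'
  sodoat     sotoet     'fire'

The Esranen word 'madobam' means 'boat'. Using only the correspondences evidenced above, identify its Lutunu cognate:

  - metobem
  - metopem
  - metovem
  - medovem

tubaske ~ tuveske, tefoyal ~ tehoyel — Esranen a corresponds to Lutunu e after a consonant, before a consonant other than r, m, n, p, b, f, v.
sodoat ~ sotoet — Esranen d corresponds to Lutunu t between vowels (before a back vowel).
tubaske ~ tuveske — Esranen b corresponds to Lutunu v between vowels (before a back vowel).
mamlulsu ~ memlulsu, zipilam ~ zipilem — Esranen a corresponds to Lutunu e after a consonant, before a nasal.
Applying these to Esranen 'madobam':
  madobam → medobam   (a→e after a consonant, before a consonant other than r, m, n, p, b, f, v)
  medobam → metobam   (d→t between vowels (before a back vowel))
  metobam → metovam   (b→v between vowels (before a back vowel))
  metovam → metovem   (a→e after a consonant, before a nasal)
So the Lutunu cognate is 'metovem'.

metovem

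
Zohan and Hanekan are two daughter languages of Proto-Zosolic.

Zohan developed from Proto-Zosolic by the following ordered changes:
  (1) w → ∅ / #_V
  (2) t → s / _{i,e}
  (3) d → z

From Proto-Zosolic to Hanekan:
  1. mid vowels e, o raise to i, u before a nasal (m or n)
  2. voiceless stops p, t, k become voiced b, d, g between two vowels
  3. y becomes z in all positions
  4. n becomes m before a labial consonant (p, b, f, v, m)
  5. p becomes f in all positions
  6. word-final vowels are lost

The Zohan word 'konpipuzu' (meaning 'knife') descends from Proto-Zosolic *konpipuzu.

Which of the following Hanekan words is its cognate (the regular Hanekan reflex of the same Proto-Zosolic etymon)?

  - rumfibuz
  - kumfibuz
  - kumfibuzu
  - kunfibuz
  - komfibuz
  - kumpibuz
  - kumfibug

kumfibuz

Hanekan: start from *konpipuzu.
  rule 1 (pre-nasal raising): konpipuzu → kunpipuzu
  rule 2 (intervocalic voicing): kunpipuzu → kunpibuzu
  rule 3: no change — kunpibuzu
  rule 4 (nasal place assimilation): kunpibuzu → kumpibuzu
  rule 5 (unconditioned shift): kumpibuzu → kumfibuzu
  rule 6 (apocope): kumfibuzu → kumfibuz
  ⇒ Hanekan kumfibuz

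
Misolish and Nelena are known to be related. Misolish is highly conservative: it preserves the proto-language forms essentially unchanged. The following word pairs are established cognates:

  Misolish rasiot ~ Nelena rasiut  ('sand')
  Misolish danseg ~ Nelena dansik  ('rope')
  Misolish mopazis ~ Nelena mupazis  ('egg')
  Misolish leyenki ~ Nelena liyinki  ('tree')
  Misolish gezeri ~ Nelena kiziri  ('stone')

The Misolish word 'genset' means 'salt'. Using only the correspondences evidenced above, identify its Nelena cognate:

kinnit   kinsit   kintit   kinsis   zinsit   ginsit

gezeri ~ kiziri — Misolish g corresponds to Nelena k word-initially before a front vowel.
leyenki ~ liyinki — Misolish e corresponds to Nelena i after a consonant, before a nasal.
danseg ~ dansik, leyenki ~ liyinki — Misolish e corresponds to Nelena i after a consonant, before a consonant other than r, m, n, p, b, f, v.
Applying these to Misolish 'genset':
  genset → kenset   (g→k word-initially before a front vowel)
  kenset → kinset   (e→i after a consonant, before a nasal)
  kinset → kinsit   (e→i after a consonant, before a consonant other than r, m, n, p, b, f, v)
So the Nelena cognate is 'kinsit'.

kinsit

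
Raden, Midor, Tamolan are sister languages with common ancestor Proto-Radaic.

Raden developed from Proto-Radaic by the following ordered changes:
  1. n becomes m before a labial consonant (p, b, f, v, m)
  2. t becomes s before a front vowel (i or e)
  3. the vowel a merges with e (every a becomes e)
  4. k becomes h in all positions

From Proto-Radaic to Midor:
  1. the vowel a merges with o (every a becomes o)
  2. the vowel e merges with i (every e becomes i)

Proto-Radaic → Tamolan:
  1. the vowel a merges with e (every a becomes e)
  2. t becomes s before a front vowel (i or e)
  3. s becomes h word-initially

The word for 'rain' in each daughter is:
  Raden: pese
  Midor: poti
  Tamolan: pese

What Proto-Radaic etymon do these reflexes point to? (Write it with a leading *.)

Position 2: Raden has e, Midor has o, Tamolan has e. Taking the neighbouring segments as reconstructed: Raden e could go back to *a or *e; Midor o could go back to *a or *o; Tamolan e could go back to *a or *e — the one source consistent with every daughter is *a.
Position 3: Raden has s, Midor has t, Tamolan has s. Midor preserves t here (none of its changes turn any other segment into t), so the proto-segment is *t.
This points to *pate. Verify forward in each daughter:
Raden: *pate
  pate (rule 1 does not apply)
  pate → pase   [palatalisation]
  pase → pese   [vowel merger]
  pese (rule 4 does not apply)
  giving Raden pese.
Midor: start from *pate.
  rule 1 (vowel merger): pate → pote
  rule 2 (vowel merger): pote → poti
  ⇒ Midor poti
Tamolan: *pate
  pate → pete   [vowel merger]
  pete → pese   [palatalisation]
  pese (rule 3 does not apply)
  giving Tamolan pese.
Only *pate yields all of Raden pese, Midor poti, Tamolan pese.

*pate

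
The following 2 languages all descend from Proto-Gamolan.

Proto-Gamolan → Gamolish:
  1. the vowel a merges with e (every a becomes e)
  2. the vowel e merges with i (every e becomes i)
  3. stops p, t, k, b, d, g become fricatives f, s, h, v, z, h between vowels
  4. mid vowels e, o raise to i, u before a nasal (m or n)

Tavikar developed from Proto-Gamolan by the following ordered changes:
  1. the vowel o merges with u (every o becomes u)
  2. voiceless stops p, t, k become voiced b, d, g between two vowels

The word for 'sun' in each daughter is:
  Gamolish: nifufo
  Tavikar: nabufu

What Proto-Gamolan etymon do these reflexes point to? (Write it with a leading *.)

*napufo

Position 2: Gamolish has i, Tavikar has a. Tavikar preserves a here (none of its changes turn any other segment into a), so the proto-segment is *a.
Position 6: Gamolish has o, Tavikar has u. Gamolish preserves o here (none of its changes turn any other segment into o), so the proto-segment is *o.
Verify the candidate proto-form against each daughter:
Gamolish: *napufo > nepufo > nipufo > nifufo  (by vowel merger, vowel merger, intervocalic lenition)
Tavikar: *napufo
  napufo → napufu   [vowel merger]
  napufu → nabufu   [intervocalic voicing]
  giving Tavikar nabufu.
Only *napufo yields all of Gamolish nifufo, Tavikar nabufu.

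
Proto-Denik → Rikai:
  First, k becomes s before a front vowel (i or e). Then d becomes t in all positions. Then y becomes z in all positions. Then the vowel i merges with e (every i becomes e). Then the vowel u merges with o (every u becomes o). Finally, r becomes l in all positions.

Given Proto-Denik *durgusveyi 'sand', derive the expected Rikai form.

Rikai: start from *durgusveyi.
  rule 1: no change — durgusveyi
  rule 2 (unconditioned shift): durgusveyi → turgusveyi
  rule 3 (unconditioned shift): turgusveyi → turgusvezi
  rule 4 (vowel merger): turgusvezi → turgusveze
  rule 5 (vowel merger): turgusveze → torgosveze
  rule 6 (unconditioned shift): torgosveze → tolgosveze
  ⇒ Rikai tolgosveze

tolgosveze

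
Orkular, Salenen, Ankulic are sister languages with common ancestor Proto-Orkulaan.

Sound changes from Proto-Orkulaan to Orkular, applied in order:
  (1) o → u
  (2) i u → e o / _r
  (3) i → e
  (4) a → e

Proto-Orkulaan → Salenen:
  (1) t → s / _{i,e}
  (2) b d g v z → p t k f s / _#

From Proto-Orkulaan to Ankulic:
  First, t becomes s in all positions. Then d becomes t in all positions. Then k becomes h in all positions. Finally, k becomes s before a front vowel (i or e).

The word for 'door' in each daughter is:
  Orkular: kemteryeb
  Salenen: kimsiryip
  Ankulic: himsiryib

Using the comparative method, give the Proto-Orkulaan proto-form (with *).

*kimtiryib

Position 1: Orkular has k, Salenen has k, Ankulic has h. Orkular preserves k here (none of its changes turn any other segment into k), so the proto-segment is *k.
Position 2: Orkular has e, Salenen has i, Ankulic has i. Salenen preserves i here (none of its changes turn any other segment into i), so the proto-segment is *i.
Position 5: Orkular has e, Salenen has i, Ankulic has i. Salenen preserves i here (none of its changes turn any other segment into i), so the proto-segment is *i.
Continuing position by position gives *kimtiryib; check it forward:
Orkular: start from *kimtiryib.
  rule 1: no change — kimtiryib
  rule 2 (pre-rhotic lowering): kimtiryib → kimteryib
  rule 3 (vowel merger): kimteryib → kemteryeb
  rule 4: no change — kemteryeb
  ⇒ Orkular kemteryeb
Salenen: start from *kimtiryib.
  rule 1 (palatalisation): kimtiryib → kimsiryib
  rule 2 (final devoicing): kimsiryib → kimsiryip
  ⇒ Salenen kimsiryip
Ankulic: start from *kimtiryib.
  rule 1 (unconditioned shift): kimtiryib → kimsiryib
  rule 2: no change — kimsiryib
  rule 3 (unconditioned shift): kimsiryib → himsiryib
  rule 4: no change — himsiryib
  ⇒ Ankulic himsiryib
Only *kimtiryib yields all of Orkular kemteryeb, Salenen kimsiryip, Ankulic himsiryib.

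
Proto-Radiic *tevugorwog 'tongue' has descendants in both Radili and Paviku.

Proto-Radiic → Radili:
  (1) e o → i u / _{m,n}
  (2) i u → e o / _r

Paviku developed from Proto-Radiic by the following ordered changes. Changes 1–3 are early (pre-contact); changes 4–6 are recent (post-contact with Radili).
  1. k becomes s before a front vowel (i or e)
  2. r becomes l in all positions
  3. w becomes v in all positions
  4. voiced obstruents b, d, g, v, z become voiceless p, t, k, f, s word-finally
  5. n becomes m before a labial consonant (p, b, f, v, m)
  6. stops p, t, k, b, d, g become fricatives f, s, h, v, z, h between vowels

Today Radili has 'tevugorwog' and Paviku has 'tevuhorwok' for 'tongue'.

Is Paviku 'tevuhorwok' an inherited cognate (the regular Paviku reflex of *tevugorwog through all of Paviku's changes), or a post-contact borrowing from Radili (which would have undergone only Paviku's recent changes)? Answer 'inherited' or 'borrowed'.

borrowed

If inherited, *tevugorwog would pass through all of Paviku's changes:
Paviku: *tevugorwog > tevugolwog > tevugolvog > tevugolvok > tevuholvok  (by unconditioned shift, unconditioned shift, final devoicing, intervocalic lenition)
If borrowed from Radili 'tevugorwog' after the early changes, it would undergo only the recent ones:
  rule 4 (final devoicing): tevugorwog → tevugorwok
  rule 5 (nasal place assimilation): no change (tevugorwok)
  rule 6 (intervocalic lenition): tevugorwok → tevuhorwok
  ⇒ as a loan: tevuhorwok
Paviku 'tevuhorwok' matches the loan outcome 'tevuhorwok', not the inherited 'tevuholvok' — it skipped the early Paviku changes, so it was borrowed from Radili.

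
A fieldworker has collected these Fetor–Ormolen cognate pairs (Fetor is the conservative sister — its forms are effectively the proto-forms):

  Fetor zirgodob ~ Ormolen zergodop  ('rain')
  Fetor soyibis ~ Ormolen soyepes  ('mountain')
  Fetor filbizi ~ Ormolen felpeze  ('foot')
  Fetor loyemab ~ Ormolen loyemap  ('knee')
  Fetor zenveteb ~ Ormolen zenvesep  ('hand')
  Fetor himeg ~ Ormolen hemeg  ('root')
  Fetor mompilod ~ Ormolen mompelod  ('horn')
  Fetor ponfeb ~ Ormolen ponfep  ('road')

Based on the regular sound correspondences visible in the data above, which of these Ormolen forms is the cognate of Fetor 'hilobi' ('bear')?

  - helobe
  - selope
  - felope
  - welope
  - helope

helope

soyibis ~ soyepes, filbizi ~ felpeze — Fetor i corresponds to Ormolen e after a consonant, before a consonant other than r, m, n, p, b, f, v.
soyibis ~ soyepes — Fetor b corresponds to Ormolen p between vowels (before a front vowel).
filbizi ~ felpeze — Fetor i corresponds to Ormolen e word-finally.
Applying these to Fetor 'hilobi':
  hilobi → helobi   (i→e after a consonant, before a consonant other than r, m, n, p, b, f, v)
  helobi → helopi   (b→p between vowels (before a front vowel))
  helopi → helope   (i→e word-finally)
So the Ormolen cognate is 'helope'.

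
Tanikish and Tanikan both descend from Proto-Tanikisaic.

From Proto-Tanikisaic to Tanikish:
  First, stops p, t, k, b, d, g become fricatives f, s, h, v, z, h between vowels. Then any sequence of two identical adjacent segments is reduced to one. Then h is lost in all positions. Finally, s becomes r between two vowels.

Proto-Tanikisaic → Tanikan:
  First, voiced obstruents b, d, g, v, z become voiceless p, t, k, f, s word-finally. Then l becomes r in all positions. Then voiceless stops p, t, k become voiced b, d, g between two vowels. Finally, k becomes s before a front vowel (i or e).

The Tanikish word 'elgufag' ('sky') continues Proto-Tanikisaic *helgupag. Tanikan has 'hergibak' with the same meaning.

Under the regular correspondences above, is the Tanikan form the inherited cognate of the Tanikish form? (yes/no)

no

Derive the expected Tanikan reflex of *helgupag:
Tanikan: *helgupag > helgupak > hergupak > hergubak  (by final devoicing, unconditioned shift, intervocalic voicing)
The regular Tanikan reflex would be 'hergubak', but the attested form is 'hergibak'. The correspondence is irregular, so they are not cognates (the Tanikan form has a different source).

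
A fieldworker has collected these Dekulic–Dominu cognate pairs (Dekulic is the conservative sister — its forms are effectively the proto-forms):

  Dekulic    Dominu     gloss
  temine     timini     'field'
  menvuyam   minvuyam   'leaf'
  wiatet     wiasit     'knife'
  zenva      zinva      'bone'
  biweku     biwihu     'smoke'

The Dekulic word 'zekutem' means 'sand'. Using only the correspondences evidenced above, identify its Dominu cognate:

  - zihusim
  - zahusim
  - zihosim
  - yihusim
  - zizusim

zihusim

wiatet ~ wiasit, biweku ~ biwihu — Dekulic e corresponds to Dominu i after a consonant, before a consonant other than r, m, n, p, b, f, v.
biweku ~ biwihu — Dekulic k corresponds to Dominu h between vowels (before a back vowel).
wiatet ~ wiasit — Dekulic t corresponds to Dominu s between vowels (before a front vowel).
temine ~ timini — Dekulic e corresponds to Dominu i after a consonant, before a nasal.
Applying these to Dekulic 'zekutem':
  zekutem → zikutem   (e→i after a consonant, before a consonant other than r, m, n, p, b, f, v)
  zikutem → zihutem   (k→h between vowels (before a back vowel))
  zihutem → zihusem   (t→s between vowels (before a front vowel))
  zihusem → zihusim   (e→i after a consonant, before a nasal)
So the Dominu cognate is 'zihusim'.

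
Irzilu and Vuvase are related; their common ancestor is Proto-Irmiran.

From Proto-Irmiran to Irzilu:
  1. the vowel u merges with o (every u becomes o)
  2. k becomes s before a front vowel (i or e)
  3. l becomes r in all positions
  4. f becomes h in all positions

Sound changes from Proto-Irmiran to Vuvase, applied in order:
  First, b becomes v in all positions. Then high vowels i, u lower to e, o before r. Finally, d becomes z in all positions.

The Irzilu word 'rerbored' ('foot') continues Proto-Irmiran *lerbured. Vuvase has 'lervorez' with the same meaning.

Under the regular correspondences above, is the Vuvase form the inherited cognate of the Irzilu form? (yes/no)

yes

Derive the expected Vuvase reflex of *lerbured:
Vuvase: *lerbured > lervured > lervored > lervorez  (by unconditioned shift, pre-rhotic lowering, unconditioned shift)
Vuvase 'lervorez' matches the regular reflex exactly, so the pair is cognate.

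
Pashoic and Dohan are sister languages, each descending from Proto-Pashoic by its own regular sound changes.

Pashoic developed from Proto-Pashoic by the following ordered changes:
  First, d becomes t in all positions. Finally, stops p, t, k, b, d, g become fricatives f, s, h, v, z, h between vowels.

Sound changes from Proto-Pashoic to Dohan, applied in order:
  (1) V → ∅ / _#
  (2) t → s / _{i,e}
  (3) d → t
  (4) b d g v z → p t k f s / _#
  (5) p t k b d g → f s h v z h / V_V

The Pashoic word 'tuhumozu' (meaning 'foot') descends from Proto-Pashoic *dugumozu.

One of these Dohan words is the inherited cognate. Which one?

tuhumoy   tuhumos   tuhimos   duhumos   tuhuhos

tuhumos

Dohan: *dugumozu
  dugumozu → dugumoz   [apocope]
  dugumoz (rule 2 does not apply)
  dugumoz → tugumoz   [unconditioned shift]
  tugumoz → tugumos   [final devoicing]
  tugumos → tuhumos   [intervocalic lenition]
  giving Dohan tuhumos.
Among the options, 'tuhumos' alone shows every Dohan change applied in order.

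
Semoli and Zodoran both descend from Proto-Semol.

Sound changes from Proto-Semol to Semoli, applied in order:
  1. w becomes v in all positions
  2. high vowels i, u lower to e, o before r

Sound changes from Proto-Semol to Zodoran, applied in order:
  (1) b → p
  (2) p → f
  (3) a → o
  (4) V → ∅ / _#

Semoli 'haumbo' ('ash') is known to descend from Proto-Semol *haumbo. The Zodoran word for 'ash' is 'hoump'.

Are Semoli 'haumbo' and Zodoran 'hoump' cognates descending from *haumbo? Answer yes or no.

Derive the expected Zodoran reflex of *haumbo:
Zodoran: *haumbo > haumpo > haumfo > houmfo > houmf  (by unconditioned shift, unconditioned shift, vowel merger, apocope)
The regular Zodoran reflex would be 'houmf', but the attested form is 'hoump'. The correspondence is irregular, so they are not cognates (the Zodoran form has a different source).

no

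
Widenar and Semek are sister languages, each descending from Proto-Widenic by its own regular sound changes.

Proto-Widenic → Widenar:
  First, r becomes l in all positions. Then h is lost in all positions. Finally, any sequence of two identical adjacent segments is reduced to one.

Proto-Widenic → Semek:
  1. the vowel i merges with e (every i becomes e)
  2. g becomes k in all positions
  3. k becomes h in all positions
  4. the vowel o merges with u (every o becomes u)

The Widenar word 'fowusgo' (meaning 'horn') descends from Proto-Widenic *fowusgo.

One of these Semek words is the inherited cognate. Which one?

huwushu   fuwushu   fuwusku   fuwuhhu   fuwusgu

Semek: *fowusgo
  fowusgo (rule 1 does not apply)
  fowusgo → fowusko   [unconditioned shift]
  fowusko → fowusho   [unconditioned shift]
  fowusho → fuwushu   [vowel merger]
  giving Semek fuwushu.
Only 'fuwushu' matches the regular Semek development of *fowusgo.

fuwushu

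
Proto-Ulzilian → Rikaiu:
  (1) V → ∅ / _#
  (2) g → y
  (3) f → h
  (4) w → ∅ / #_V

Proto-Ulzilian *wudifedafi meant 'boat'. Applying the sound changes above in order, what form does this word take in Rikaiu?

udihedah

Rikaiu: start from *wudifedafi.
  rule 1 (apocope): wudifedafi → wudifedaf
  rule 2: no change — wudifedaf
  rule 3 (unconditioned shift): wudifedaf → wudihedah
  rule 4 (glide loss): wudihedah → udihedah
  ⇒ Rikaiu udihedah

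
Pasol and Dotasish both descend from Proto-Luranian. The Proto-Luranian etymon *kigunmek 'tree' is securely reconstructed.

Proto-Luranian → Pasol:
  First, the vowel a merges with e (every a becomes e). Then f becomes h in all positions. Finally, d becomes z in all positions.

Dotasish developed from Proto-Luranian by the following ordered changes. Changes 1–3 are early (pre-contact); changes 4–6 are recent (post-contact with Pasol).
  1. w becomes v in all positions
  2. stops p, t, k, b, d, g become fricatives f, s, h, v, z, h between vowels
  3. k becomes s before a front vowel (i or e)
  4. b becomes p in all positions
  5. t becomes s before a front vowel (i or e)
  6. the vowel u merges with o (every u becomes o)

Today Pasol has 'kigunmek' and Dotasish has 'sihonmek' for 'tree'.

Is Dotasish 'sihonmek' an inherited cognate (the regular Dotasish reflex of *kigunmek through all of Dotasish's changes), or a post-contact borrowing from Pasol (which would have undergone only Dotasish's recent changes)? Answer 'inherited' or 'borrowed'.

inherited

If inherited, *kigunmek would pass through all of Dotasish's changes:
Dotasish: *kigunmek
  kigunmek (rule 1 does not apply)
  kigunmek → kihunmek   [intervocalic lenition]
  kihunmek → sihunmek   [palatalisation]
  sihunmek (rule 4 does not apply)
  sihunmek (rule 5 does not apply)
  sihunmek → sihonmek   [vowel merger]
  giving Dotasish sihonmek.
If borrowed from Pasol 'kigunmek' after the early changes, it would undergo only the recent ones:
  rule 4 (unconditioned shift): no change (kigunmek)
  rule 5 (palatalisation): no change (kigunmek)
  rule 6 (vowel merger): kigunmek → kigonmek
  ⇒ as a loan: kigonmek
Dotasish 'sihonmek' matches the inherited outcome exactly, so it is an inherited cognate, not a loan.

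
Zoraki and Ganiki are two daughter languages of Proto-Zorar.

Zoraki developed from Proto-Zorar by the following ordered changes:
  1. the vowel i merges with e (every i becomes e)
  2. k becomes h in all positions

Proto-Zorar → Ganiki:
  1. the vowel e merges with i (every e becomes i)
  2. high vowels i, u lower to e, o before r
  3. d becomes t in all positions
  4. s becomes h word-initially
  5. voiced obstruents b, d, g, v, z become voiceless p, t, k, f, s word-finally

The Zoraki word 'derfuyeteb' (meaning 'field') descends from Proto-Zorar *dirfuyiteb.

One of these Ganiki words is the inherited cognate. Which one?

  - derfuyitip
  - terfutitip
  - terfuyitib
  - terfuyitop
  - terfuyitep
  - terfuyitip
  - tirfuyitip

Ganiki: start from *dirfuyiteb.
  rule 1 (vowel merger): dirfuyiteb → dirfuyitib
  rule 2 (pre-rhotic lowering): dirfuyitib → derfuyitib
  rule 3 (unconditioned shift): derfuyitib → terfuyitib
  rule 4: no change — terfuyitib
  rule 5 (final devoicing): terfuyitib → terfuyitip
  ⇒ Ganiki terfuyitip
Among the options, 'terfuyitip' alone shows every Ganiki change applied in order.

terfuyitip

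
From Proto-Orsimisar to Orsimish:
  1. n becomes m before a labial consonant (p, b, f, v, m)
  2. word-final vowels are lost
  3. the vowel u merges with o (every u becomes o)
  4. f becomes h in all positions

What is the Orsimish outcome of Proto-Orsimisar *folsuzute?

Orsimish: *folsuzute
  folsuzute (rule 1 does not apply)
  folsuzute → folsuzut   [apocope]
  folsuzut → folsozot   [vowel merger]
  folsozot → holsozot   [unconditioned shift]
  giving Orsimish holsozot.

holsozot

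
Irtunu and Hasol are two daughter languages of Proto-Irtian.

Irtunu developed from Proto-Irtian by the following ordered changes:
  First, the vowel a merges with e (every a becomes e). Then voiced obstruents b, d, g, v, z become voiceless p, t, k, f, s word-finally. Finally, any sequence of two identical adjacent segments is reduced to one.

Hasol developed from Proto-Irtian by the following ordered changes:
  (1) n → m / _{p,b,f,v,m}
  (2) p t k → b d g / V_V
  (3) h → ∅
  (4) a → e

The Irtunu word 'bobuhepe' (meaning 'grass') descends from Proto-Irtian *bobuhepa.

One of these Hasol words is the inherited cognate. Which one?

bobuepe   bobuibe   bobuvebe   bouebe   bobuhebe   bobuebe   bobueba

bobuebe

Hasol: *bobuhepa
  bobuhepa (rule 1 does not apply)
  bobuhepa → bobuheba   [intervocalic voicing]
  bobuheba → bobueba   [h-loss]
  bobueba → bobuebe   [vowel merger]
  giving Hasol bobuebe.
Among the options, 'bobuebe' alone shows every Hasol change applied in order.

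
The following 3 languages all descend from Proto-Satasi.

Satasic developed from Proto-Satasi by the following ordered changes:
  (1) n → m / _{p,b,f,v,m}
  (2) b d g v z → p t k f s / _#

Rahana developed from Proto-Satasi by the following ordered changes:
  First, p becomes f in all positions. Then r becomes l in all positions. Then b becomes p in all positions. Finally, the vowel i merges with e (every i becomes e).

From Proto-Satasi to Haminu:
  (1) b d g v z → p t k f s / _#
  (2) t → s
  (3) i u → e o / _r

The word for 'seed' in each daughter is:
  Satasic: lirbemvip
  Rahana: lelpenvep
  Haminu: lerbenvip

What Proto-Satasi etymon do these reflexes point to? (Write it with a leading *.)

*lirbenvib

Position 9: Satasic has p, Rahana has p, Haminu has p. In Rahana, p can only continue *b, so the proto-segment is *b.
Position 3: Satasic has r, Rahana has l, Haminu has r. Satasic preserves r here (none of its changes turn any other segment into r), so the proto-segment is *r.
Position 8: Satasic has i, Rahana has e, Haminu has i. Satasic preserves i here (none of its changes turn any other segment into i), so the proto-segment is *i.
This points to *lirbenvib. Verify forward in each daughter:
Satasic: *lirbenvib > lirbemvib > lirbemvip  (by nasal place assimilation, final devoicing)
Rahana: *lirbenvib
  lirbenvib (rule 1 does not apply)
  lirbenvib → lilbenvib   [unconditioned shift]
  lilbenvib → lilpenvip   [unconditioned shift]
  lilpenvip → lelpenvep   [vowel merger]
  giving Rahana lelpenvep.
Haminu: *lirbenvib
  lirbenvib → lirbenvip   [final devoicing]
  lirbenvip (rule 2 does not apply)
  lirbenvip → lerbenvip   [pre-rhotic lowering]
  giving Haminu lerbenvip.
No other proto-form is consistent with every reflex, so the reconstruction is *lirbenvib.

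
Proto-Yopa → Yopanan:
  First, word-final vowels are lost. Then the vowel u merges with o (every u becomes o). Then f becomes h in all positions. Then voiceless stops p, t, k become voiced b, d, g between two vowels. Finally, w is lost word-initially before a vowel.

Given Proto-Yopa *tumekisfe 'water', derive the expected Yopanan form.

Yopanan: *tumekisfe
  tumekisfe → tumekisf   [apocope]
  tumekisf → tomekisf   [vowel merger]
  tomekisf → tomekish   [unconditioned shift]
  tomekish → tomegish   [intervocalic voicing]
  tomegish (rule 5 does not apply)
  giving Yopanan tomegish.

tomegish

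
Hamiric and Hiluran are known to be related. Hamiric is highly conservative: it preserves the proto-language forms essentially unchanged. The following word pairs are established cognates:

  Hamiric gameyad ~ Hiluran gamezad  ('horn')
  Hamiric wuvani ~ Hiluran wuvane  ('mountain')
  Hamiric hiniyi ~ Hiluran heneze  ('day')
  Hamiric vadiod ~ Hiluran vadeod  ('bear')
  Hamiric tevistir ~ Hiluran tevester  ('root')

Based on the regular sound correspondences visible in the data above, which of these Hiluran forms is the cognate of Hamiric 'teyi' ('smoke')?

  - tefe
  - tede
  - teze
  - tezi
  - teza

hiniyi ~ heneze — Hamiric y corresponds to Hiluran z between vowels (before a front vowel).
wuvani ~ wuvane, hiniyi ~ heneze — Hamiric i corresponds to Hiluran e word-finally.
Applying these to Hamiric 'teyi':
  teyi → tezi   (y→z between vowels (before a front vowel))
  tezi → teze   (i→e word-finally)
So the Hiluran cognate is 'teze'.

teze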